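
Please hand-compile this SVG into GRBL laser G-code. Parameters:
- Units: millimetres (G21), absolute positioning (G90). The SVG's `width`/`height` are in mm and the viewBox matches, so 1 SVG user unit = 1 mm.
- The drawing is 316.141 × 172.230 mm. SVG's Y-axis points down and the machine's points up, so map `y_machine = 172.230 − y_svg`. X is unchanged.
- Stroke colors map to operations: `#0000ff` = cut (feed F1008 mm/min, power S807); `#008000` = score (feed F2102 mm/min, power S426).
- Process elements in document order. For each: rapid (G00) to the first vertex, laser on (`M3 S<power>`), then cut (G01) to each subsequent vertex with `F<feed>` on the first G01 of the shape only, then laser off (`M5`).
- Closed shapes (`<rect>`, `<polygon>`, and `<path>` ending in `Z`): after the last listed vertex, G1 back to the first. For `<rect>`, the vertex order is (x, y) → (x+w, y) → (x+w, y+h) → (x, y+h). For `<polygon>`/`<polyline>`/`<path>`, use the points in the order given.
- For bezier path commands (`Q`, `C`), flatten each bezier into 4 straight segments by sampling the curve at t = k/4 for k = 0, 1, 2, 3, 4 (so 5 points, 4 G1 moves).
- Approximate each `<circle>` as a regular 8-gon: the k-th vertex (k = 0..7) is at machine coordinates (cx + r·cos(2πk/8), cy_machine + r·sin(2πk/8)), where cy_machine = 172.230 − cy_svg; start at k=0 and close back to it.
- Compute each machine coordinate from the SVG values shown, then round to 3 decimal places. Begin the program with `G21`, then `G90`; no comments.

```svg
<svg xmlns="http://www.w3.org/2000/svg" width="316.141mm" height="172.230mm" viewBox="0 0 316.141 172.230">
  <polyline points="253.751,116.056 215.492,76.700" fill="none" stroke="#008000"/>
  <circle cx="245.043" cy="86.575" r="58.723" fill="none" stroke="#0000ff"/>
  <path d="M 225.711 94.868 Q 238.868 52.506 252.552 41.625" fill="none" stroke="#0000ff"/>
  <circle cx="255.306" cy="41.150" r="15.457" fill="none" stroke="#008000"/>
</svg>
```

1 u = 1 mm; y_m = 172.230 − y.

[1] `<polyline>` line segment, #008000→score S426 F2102: (253.751,56.174) → (215.492,95.530)

[2] `<circle>` circle, #0000ff→cut S807 F1008: (303.766,85.655) → (286.566,127.178) → (245.043,144.378) → (203.520,127.178) → (186.320,85.655) → (203.520,44.132) → (245.043,26.932) → (286.566,44.132) → (303.766,85.655) (closed)

[3] `<path>` quadratic bezier, #0000ff→cut S807 F1008: (225.711,77.362) → (232.322,96.575) → (239.000,111.854) → (245.743,123.197) → (252.552,130.605)

[4] `<circle>` circle, #008000→score S426 F2102: (270.763,131.080) → (266.236,142.010) → (255.306,146.537) → (244.376,142.010) → (239.849,131.080) → (244.376,120.150) → (255.306,115.623) → (266.236,120.150) → (270.763,131.080) (closed)

G21
G90
G00 X253.751 Y56.174
M3 S426
G01 X215.492 Y95.530 F2102
M5
G00 X303.766 Y85.655
M3 S807
G01 X286.566 Y127.178 F1008
G01 X245.043 Y144.378
G01 X203.520 Y127.178
G01 X186.320 Y85.655
G01 X203.520 Y44.132
G01 X245.043 Y26.932
G01 X286.566 Y44.132
G01 X303.766 Y85.655
M5
G00 X225.711 Y77.362
M3 S807
G01 X232.322 Y96.575 F1008
G01 X239.000 Y111.854
G01 X245.743 Y123.197
G01 X252.552 Y130.605
M5
G00 X270.763 Y131.080
M3 S426
G01 X266.236 Y142.010 F2102
G01 X255.306 Y146.537
G01 X244.376 Y142.010
G01 X239.849 Y131.080
G01 X244.376 Y120.150
G01 X255.306 Y115.623
G01 X266.236 Y120.150
G01 X270.763 Y131.080
M5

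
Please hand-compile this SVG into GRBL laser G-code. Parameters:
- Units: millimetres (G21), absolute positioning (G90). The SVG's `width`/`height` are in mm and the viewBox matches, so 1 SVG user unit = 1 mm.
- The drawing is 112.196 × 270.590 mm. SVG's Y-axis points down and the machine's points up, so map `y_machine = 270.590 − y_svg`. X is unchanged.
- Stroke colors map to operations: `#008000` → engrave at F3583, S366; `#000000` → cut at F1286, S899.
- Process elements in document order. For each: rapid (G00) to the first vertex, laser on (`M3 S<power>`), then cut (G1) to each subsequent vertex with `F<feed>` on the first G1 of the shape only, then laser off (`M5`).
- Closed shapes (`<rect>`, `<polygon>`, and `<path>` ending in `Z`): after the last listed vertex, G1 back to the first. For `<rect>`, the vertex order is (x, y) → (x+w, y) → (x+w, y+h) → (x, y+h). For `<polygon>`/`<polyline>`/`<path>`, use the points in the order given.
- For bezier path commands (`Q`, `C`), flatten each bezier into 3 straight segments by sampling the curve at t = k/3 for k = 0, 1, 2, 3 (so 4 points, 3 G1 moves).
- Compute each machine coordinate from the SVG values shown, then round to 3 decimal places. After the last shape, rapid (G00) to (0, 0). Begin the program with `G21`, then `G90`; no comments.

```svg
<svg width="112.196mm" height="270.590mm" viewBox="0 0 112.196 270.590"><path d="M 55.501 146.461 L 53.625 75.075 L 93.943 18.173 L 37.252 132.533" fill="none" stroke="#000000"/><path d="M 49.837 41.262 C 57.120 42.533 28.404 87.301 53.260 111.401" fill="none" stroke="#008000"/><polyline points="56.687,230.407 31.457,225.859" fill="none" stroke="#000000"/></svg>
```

viewBox `0 0 112.196 270.590` with mm width/height → 1 unit = 1 mm. Flip: y_m = 270.590 − y_svg.

**Shape 1** — `<path>` open polyline, stroke `#000000` → cut (S899, F1286). Machine vertices: (55.501,124.129) → (53.625,195.515) → (93.943,252.417) → (37.252,138.057). Open path.

**Shape 2** — `<path>` cubic bezier, stroke `#008000` → engrave (S366, F3583). Control points (SVG): P0=(49.837,41.262), P1=(57.120,42.533), P2=(28.404,87.301), P3=(53.260,111.401); sampled at t=k/3. Machine vertices: (49.837,229.328) → (48.438,215.934) → (42.944,187.802) → (53.260,159.189). Open path.

**Shape 3** — `<polyline>` line segment, stroke `#000000` → cut (S899, F1286). Machine vertices: (56.687,40.183) → (31.457,44.731). Open path.

G21
G90
G00 X55.501 Y124.129
M3 S899
G1 X53.625 Y195.515 F1286
G1 X93.943 Y252.417
G1 X37.252 Y138.057
M5
G00 X49.837 Y229.328
M3 S366
G1 X48.438 Y215.934 F3583
G1 X42.944 Y187.802
G1 X53.260 Y159.189
M5
G00 X56.687 Y40.183
M3 S899
G1 X31.457 Y44.731 F1286
M5
G00 X0.000 Y0.000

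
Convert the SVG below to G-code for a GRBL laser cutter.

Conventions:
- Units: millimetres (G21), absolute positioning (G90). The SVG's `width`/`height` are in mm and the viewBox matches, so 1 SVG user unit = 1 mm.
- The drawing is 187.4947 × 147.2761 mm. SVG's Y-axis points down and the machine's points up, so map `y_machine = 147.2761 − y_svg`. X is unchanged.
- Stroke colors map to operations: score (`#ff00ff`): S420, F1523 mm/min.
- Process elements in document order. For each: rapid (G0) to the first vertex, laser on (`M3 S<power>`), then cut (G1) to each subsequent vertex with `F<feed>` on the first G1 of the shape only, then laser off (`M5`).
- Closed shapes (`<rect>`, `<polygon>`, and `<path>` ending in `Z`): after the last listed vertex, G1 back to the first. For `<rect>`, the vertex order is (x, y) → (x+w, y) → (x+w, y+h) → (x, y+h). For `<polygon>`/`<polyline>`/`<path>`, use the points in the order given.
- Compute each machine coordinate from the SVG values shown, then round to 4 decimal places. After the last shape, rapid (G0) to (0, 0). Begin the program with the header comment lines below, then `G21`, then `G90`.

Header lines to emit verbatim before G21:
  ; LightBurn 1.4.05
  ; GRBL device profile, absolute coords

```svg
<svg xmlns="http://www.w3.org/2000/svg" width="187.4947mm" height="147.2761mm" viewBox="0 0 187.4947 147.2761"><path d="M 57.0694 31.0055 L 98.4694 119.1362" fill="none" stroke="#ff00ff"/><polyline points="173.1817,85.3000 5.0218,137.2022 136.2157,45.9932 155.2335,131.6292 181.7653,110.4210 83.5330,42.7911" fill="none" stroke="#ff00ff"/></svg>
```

; LightBurn 1.4.05
; GRBL device profile, absolute coords
G21
G90
G0 X57.0694 Y116.2706
M3 S420
G1 X98.4694 Y28.1399 F1523
M5
G0 X173.1817 Y61.9761
M3 S420
G1 X5.0218 Y10.0739 F1523
G1 X136.2157 Y101.2829
G1 X155.2335 Y15.6469
G1 X181.7653 Y36.8551
G1 X83.5330 Y104.4850
M5
G0 X0.0000 Y0.0000

viewBox `0 0 187.4947 147.2761` with mm width/height → 1 unit = 1 mm. Flip: y_m = 147.2761 − y_svg.

**Shape 1** — `<path>` line segment, stroke `#ff00ff` → score (S420, F1523). Machine vertices: (57.0694,116.2706) → (98.4694,28.1399). Open path.

**Shape 2** — `<polyline>` open polyline, stroke `#ff00ff` → score (S420, F1523). Machine vertices: (173.1817,61.9761) → (5.0218,10.0739) → (136.2157,101.2829) → (155.2335,15.6469) → (181.7653,36.8551) → (83.5330,104.4850). Open path.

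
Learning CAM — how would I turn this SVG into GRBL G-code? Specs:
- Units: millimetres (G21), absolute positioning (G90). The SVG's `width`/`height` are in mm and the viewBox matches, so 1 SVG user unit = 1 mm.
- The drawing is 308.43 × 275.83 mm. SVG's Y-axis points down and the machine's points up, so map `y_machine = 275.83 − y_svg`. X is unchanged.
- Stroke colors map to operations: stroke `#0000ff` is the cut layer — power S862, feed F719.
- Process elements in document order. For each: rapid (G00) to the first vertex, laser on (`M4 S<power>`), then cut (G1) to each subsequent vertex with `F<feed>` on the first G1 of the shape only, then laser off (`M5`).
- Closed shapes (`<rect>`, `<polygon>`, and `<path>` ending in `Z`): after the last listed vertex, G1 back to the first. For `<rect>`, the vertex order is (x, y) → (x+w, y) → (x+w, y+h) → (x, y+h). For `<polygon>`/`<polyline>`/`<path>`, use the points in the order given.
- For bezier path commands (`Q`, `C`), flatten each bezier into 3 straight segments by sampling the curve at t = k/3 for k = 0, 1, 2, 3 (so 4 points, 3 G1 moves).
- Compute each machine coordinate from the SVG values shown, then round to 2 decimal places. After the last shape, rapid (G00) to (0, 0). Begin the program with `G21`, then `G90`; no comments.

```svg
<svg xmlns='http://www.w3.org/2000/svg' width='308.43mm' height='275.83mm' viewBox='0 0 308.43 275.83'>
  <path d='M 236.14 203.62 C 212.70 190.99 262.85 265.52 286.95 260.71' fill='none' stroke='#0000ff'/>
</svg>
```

1 u = 1 mm; y_m = 275.83 − y.

[1] `<path>` cubic bezier, #0000ff→cut S862 F719: (236.14,72.21) → (233.54,61.95) → (257.86,30.59) → (286.95,15.12)

G21
G90
G00 X236.14 Y72.21
M4 S862
G1 X233.54 Y61.95 F719
G1 X257.86 Y30.59
G1 X286.95 Y15.12
M5
G00 X0.00 Y0.00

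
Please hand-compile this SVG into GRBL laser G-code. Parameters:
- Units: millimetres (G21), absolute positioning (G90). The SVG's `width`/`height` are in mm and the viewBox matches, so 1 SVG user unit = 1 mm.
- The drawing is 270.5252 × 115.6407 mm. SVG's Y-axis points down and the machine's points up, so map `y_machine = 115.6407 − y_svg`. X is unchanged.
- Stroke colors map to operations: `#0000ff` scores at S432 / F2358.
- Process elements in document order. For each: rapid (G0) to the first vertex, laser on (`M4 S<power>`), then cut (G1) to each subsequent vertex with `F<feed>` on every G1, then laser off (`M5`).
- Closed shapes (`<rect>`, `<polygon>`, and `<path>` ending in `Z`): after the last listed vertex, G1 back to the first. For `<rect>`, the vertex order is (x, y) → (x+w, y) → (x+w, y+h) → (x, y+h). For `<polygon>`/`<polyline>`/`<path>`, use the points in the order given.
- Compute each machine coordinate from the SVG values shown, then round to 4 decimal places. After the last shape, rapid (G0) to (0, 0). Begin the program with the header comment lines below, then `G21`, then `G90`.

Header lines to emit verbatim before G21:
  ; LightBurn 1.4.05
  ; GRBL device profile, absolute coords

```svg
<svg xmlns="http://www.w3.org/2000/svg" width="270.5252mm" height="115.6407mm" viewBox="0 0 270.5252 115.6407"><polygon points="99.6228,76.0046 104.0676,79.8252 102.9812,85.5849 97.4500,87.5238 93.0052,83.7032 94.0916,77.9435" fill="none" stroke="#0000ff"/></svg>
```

1 u = 1 mm; y_m = 115.6407 − y.

[1] `<polygon>` regular polygon, #0000ff→score S432 F2358: (99.6228,39.6361) → (104.0676,35.8155) → (102.9812,30.0558) → (97.4500,28.1169) → (93.0052,31.9375) → (94.0916,37.6972) → (99.6228,39.6361) (closed)

; LightBurn 1.4.05
; GRBL device profile, absolute coords
G21
G90
G0 X99.6228 Y39.6361
M4 S432
G1 X104.0676 Y35.8155 F2358
G1 X102.9812 Y30.0558 F2358
G1 X97.4500 Y28.1169 F2358
G1 X93.0052 Y31.9375 F2358
G1 X94.0916 Y37.6972 F2358
G1 X99.6228 Y39.6361 F2358
M5
G0 X0.0000 Y0.0000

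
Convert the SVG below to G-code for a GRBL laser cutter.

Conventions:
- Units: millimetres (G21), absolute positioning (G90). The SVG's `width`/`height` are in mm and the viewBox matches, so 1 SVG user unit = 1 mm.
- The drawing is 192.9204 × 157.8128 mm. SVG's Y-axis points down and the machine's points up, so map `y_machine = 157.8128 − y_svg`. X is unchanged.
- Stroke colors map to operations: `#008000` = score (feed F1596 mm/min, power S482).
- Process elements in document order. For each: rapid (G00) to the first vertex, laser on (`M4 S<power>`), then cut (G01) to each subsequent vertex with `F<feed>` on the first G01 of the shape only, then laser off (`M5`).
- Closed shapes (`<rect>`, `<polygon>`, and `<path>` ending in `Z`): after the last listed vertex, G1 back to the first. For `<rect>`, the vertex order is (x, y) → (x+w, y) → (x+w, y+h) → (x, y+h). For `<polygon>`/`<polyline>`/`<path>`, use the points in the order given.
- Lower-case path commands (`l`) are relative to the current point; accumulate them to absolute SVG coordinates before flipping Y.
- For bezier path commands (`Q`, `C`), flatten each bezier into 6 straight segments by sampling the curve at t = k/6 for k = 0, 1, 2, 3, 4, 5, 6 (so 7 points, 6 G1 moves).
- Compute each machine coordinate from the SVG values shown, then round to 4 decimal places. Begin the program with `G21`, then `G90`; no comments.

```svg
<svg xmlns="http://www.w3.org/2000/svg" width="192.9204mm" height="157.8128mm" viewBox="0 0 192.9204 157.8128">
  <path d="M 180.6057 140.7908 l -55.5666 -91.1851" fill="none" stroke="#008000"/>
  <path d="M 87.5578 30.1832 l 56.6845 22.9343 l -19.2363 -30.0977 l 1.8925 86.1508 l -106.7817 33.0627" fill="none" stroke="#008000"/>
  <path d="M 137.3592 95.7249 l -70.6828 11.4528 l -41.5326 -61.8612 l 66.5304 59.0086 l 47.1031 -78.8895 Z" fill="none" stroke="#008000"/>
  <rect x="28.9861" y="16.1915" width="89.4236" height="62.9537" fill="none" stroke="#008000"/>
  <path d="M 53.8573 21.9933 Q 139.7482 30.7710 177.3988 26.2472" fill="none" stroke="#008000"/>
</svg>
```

viewBox `0 0 192.9204 157.8128` with mm width/height → 1 unit = 1 mm. Flip: y_m = 157.8128 − y_svg.

**Shape 1** — `<path>` line segment, stroke `#008000` → score (S482, F1596). Machine vertices: (180.6057,17.0220) → (125.0391,108.2071). Open path.

**Shape 2** — `<path>` open polyline, stroke `#008000` → score (S482, F1596). Machine vertices: (87.5578,127.6296) → (144.2423,104.6953) → (125.0060,134.7930) → (126.8985,48.6422) → (20.1168,15.5795). Open path.

**Shape 3** — `<path>` closed polygon, stroke `#008000` → score (S482, F1596). Machine vertices: (137.3592,62.0879) → (66.6764,50.6351) → (25.1438,112.4963) → (91.6742,53.4877) → (138.7773,132.3772) → (137.3592,62.0879). Closed: final G1 returns to the first vertex.

**Shape 4** — `<rect>` rectangle, stroke `#008000` → score (S482, F1596). Machine vertices: (28.9861,141.6213) → (118.4097,141.6213) → (118.4097,78.6676) → (28.9861,78.6676) → (28.9861,141.6213). Closed: final G1 returns to the first vertex.

**Shape 5** — `<path>` quadratic bezier, stroke `#008000` → score (S482, F1596). Control points (SVG): P0=(53.8573,21.9933), P1=(139.7482,30.7710), P2=(177.3988,26.2472); sampled at t=k/6. Machine vertices: (53.8573,135.8195) → (81.1476,133.2631) → (105.7579,131.4456) → (127.6881,130.3672) → (146.9384,130.0277) → (163.5086,130.4272) → (177.3988,131.5656). Open path.

G21
G90
G00 X180.6057 Y17.0220
M4 S482
G01 X125.0391 Y108.2071 F1596
M5
G00 X87.5578 Y127.6296
M4 S482
G01 X144.2423 Y104.6953 F1596
G01 X125.0060 Y134.7930
G01 X126.8985 Y48.6422
G01 X20.1168 Y15.5795
M5
G00 X137.3592 Y62.0879
M4 S482
G01 X66.6764 Y50.6351 F1596
G01 X25.1438 Y112.4963
G01 X91.6742 Y53.4877
G01 X138.7773 Y132.3772
G01 X137.3592 Y62.0879
M5
G00 X28.9861 Y141.6213
M4 S482
G01 X118.4097 Y141.6213 F1596
G01 X118.4097 Y78.6676
G01 X28.9861 Y78.6676
G01 X28.9861 Y141.6213
M5
G00 X53.8573 Y135.8195
M4 S482
G01 X81.1476 Y133.2631 F1596
G01 X105.7579 Y131.4456
G01 X127.6881 Y130.3672
G01 X146.9384 Y130.0277
G01 X163.5086 Y130.4272
G01 X177.3988 Y131.5656
M5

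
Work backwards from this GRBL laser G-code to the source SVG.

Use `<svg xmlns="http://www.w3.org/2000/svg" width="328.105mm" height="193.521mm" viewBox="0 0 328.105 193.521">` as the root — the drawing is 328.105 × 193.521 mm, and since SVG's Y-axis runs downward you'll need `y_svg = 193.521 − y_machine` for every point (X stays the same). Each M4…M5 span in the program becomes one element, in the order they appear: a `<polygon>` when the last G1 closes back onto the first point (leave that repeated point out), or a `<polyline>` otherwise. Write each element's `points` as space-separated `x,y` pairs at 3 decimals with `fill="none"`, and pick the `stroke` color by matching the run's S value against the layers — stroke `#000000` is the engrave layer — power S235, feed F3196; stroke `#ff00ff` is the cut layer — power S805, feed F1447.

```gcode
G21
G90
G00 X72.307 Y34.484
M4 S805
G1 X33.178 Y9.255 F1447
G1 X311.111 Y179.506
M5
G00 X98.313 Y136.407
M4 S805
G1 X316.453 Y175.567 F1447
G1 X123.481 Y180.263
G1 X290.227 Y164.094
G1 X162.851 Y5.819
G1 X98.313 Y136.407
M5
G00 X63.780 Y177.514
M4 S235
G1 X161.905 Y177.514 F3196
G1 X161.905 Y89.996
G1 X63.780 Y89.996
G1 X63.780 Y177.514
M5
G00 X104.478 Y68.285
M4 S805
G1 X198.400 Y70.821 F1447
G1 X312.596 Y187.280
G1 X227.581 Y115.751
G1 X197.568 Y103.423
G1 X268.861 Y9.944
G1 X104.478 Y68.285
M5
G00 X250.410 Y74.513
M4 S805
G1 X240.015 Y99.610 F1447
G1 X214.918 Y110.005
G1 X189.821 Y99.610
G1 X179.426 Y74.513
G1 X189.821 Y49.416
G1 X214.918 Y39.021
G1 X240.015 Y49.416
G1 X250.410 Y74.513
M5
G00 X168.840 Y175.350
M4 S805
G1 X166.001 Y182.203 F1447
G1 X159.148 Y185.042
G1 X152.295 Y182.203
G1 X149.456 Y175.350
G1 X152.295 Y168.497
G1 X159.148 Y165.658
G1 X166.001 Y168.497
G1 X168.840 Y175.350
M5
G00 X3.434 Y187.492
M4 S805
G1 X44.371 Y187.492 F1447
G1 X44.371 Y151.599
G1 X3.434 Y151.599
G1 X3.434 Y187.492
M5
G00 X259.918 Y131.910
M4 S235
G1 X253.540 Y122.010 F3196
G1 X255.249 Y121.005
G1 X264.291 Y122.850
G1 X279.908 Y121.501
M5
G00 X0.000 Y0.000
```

Each laser-on run becomes one SVG element. Flip Y back into SVG space with y_svg = 193.521 − y_machine.

Run 1: power S805 maps to stroke `#ff00ff` (cut). The run is open, so emit a `<polyline>` with points (Y-flipped): 72.307,159.037 33.178,184.266 311.111,14.015.

Run 2: the run's S805 means `#ff00ff` (cut). The run returns to its start, so emit a `<polygon>` with points (Y-flipped): 98.313,57.114 316.453,17.954 123.481,13.258 290.227,29.427 162.851,187.702.

Run 3: the run's S235 means `#000000` (engrave). The run returns to its start, so emit a `<polygon>` with points (Y-flipped): 63.780,16.007 161.905,16.007 161.905,103.525 63.780,103.525.

Run 4: the run's S805 means `#ff00ff` (cut). The run returns to its start, so emit a `<polygon>` with points (Y-flipped): 104.478,125.236 198.400,122.700 312.596,6.241 227.581,77.770 197.568,90.098 268.861,183.577.

Run 5: power S805 maps to stroke `#ff00ff` (cut). The run returns to its start, so emit a `<polygon>` with points (Y-flipped): 250.410,119.008 240.015,93.911 214.918,83.516 189.821,93.911 179.426,119.008 189.821,144.105 214.918,154.500 240.015,144.105.

Run 6: S805 ⇒ cut layer `#ff00ff`. The run returns to its start, so emit a `<polygon>` with points (Y-flipped): 168.840,18.171 166.001,11.318 159.148,8.479 152.295,11.318 149.456,18.171 152.295,25.024 159.148,27.863 166.001,25.024.

Run 7: the run's S805 means `#ff00ff` (cut). The run returns to its start, so emit a `<polygon>` with points (Y-flipped): 3.434,6.029 44.371,6.029 44.371,41.922 3.434,41.922.

Run 8: the run's S235 means `#000000` (engrave). The run is open, so emit a `<polyline>` with points (Y-flipped): 259.918,61.611 253.540,71.511 255.249,72.516 264.291,70.671 279.908,72.020.

<svg xmlns="http://www.w3.org/2000/svg" width="328.105mm" height="193.521mm" viewBox="0 0 328.105 193.521">
  <polyline points="72.307,159.037 33.178,184.266 311.111,14.015" fill="none" stroke="#ff00ff"/>
  <polygon points="98.313,57.114 316.453,17.954 123.481,13.258 290.227,29.427 162.851,187.702" fill="none" stroke="#ff00ff"/>
  <polygon points="63.780,16.007 161.905,16.007 161.905,103.525 63.780,103.525" fill="none" stroke="#000000"/>
  <polygon points="104.478,125.236 198.400,122.700 312.596,6.241 227.581,77.770 197.568,90.098 268.861,183.577" fill="none" stroke="#ff00ff"/>
  <polygon points="250.410,119.008 240.015,93.911 214.918,83.516 189.821,93.911 179.426,119.008 189.821,144.105 214.918,154.500 240.015,144.105" fill="none" stroke="#ff00ff"/>
  <polygon points="168.840,18.171 166.001,11.318 159.148,8.479 152.295,11.318 149.456,18.171 152.295,25.024 159.148,27.863 166.001,25.024" fill="none" stroke="#ff00ff"/>
  <polygon points="3.434,6.029 44.371,6.029 44.371,41.922 3.434,41.922" fill="none" stroke="#ff00ff"/>
  <polyline points="259.918,61.611 253.540,71.511 255.249,72.516 264.291,70.671 279.908,72.020" fill="none" stroke="#000000"/>
</svg>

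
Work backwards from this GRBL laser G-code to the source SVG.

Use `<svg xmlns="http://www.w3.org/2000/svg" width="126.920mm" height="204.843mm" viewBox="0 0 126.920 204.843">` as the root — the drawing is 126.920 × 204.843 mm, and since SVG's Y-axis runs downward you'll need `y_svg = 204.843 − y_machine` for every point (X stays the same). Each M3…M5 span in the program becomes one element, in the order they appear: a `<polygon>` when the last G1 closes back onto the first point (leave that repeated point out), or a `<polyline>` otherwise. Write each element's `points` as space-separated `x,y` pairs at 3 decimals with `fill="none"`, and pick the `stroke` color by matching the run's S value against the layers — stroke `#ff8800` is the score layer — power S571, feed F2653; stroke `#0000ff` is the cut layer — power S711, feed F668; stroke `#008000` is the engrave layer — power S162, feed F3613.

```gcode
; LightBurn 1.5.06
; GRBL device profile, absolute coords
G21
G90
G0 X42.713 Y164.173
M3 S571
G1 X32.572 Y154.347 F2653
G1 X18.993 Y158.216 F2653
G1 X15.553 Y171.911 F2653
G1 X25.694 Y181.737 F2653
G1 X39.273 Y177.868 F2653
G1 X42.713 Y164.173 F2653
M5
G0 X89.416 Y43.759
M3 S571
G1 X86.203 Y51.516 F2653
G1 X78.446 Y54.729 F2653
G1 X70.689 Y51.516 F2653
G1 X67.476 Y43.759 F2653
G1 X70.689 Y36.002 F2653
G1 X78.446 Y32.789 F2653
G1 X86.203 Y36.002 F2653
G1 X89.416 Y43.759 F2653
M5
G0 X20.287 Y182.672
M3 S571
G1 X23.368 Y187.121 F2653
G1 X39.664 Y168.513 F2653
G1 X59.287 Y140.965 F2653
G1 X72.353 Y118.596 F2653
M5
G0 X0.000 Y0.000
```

Machine Y-up, SVG Y-down with viewBox height 204.843, so y_svg = 204.843 − y_machine; X carries over. Every run uses S571, so all elements get stroke `#ff8800` (score).

Run 1: The run returns to its start, so emit a `<polygon>` with points (Y-flipped): 42.713,40.670 32.572,50.496 18.993,46.627 15.553,32.932 25.694,23.106 39.273,26.975.

Run 2: The run returns to its start, so emit a `<polygon>` with points (Y-flipped): 89.416,161.084 86.203,153.327 78.446,150.114 70.689,153.327 67.476,161.084 70.689,168.841 78.446,172.054 86.203,168.841.

Run 3: The run is open, so emit a `<polyline>` with points (Y-flipped): 20.287,22.171 23.368,17.722 39.664,36.330 59.287,63.878 72.353,86.247.

<svg xmlns="http://www.w3.org/2000/svg" width="126.920mm" height="204.843mm" viewBox="0 0 126.920 204.843">
  <polygon points="42.713,40.670 32.572,50.496 18.993,46.627 15.553,32.932 25.694,23.106 39.273,26.975" fill="none" stroke="#ff8800"/>
  <polygon points="89.416,161.084 86.203,153.327 78.446,150.114 70.689,153.327 67.476,161.084 70.689,168.841 78.446,172.054 86.203,168.841" fill="none" stroke="#ff8800"/>
  <polyline points="20.287,22.171 23.368,17.722 39.664,36.330 59.287,63.878 72.353,86.247" fill="none" stroke="#ff8800"/>
</svg>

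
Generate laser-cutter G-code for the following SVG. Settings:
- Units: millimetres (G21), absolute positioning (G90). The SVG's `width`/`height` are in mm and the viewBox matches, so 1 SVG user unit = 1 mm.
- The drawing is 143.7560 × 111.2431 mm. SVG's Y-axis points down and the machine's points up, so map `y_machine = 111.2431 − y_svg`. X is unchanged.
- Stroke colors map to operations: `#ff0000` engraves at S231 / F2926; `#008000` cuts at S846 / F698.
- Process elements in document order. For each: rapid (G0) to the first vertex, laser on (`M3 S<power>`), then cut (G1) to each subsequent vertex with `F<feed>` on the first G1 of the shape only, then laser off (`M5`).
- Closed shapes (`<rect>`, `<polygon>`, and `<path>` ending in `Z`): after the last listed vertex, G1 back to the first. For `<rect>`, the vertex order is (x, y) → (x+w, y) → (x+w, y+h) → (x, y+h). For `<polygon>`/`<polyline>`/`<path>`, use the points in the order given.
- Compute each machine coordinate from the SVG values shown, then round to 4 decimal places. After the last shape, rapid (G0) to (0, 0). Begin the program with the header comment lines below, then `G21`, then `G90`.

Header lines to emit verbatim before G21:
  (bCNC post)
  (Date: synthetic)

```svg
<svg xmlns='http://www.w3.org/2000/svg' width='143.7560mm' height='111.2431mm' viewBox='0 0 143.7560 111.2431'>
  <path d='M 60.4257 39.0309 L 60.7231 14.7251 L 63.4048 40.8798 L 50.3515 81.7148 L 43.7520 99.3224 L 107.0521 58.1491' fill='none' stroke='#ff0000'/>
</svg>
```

viewBox `0 0 143.7560 111.2431` with mm width/height → 1 unit = 1 mm. Flip: y_m = 111.2431 − y_svg.

**Shape 1** — `<path>` open polyline, stroke `#ff0000` → engrave (S231, F2926). Machine vertices: (60.4257,72.2122) → (60.7231,96.5180) → (63.4048,70.3633) → (50.3515,29.5283) → (43.7520,11.9207) → (107.0521,53.0940). Open path.

(bCNC post)
(Date: synthetic)
G21
G90
G0 X60.4257 Y72.2122
M3 S231
G1 X60.7231 Y96.5180 F2926
G1 X63.4048 Y70.3633
G1 X50.3515 Y29.5283
G1 X43.7520 Y11.9207
G1 X107.0521 Y53.0940
M5
G0 X0.0000 Y0.0000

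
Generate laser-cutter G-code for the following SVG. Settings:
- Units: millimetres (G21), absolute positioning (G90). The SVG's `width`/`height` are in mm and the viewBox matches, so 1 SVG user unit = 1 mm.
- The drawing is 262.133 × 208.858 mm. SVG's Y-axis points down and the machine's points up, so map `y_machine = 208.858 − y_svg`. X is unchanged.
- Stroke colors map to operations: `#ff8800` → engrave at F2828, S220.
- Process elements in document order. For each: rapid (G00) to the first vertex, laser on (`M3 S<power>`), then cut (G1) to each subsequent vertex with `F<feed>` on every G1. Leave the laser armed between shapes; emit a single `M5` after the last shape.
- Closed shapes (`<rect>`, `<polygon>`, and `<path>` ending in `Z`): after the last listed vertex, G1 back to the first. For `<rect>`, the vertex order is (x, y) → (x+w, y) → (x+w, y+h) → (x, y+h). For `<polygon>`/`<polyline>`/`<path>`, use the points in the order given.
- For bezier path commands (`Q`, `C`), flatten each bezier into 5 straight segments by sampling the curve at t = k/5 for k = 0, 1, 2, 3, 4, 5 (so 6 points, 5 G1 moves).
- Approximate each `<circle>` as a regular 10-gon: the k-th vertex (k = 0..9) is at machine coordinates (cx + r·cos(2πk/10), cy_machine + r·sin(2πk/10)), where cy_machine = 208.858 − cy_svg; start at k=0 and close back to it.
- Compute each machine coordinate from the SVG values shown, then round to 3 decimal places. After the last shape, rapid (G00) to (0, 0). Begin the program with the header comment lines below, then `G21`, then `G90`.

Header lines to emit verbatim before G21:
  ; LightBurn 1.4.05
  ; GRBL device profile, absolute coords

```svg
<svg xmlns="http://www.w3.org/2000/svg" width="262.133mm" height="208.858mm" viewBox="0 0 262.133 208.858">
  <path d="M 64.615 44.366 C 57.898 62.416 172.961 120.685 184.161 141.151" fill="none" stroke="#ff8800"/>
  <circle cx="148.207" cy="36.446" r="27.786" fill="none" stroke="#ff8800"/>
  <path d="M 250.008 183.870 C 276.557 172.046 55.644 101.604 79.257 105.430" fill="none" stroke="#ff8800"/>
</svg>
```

1 u = 1 mm; y_m = 208.858 − y.

[1] `<path>` cubic bezier, #ff8800→engrave S220 F2828: (64.615,164.492) → (73.393,149.460) → (100.568,128.520) → (135.308,105.418) → (166.783,83.899) → (184.161,67.707)

[2] `<circle>` circle, #ff8800→engrave S220 F2828: (175.993,172.412) → (170.686,188.744) → (156.793,198.838) → (139.621,198.838) → (125.728,188.744) → (120.421,172.412) → (125.728,156.080) → (139.621,145.986) → (156.793,145.986) → (170.686,156.080) → (175.993,172.412) (closed)

[3] `<path>` cubic bezier, #ff8800→engrave S220 F2828: (250.008,24.988) → (240.178,38.053) → (194.572,58.809) → (136.807,80.875) → (90.496,97.875) → (79.257,103.428)

; LightBurn 1.4.05
; GRBL device profile, absolute coords
G21
G90
G00 X64.615 Y164.492
M3 S220
G1 X73.393 Y149.460 F2828
G1 X100.568 Y128.520 F2828
G1 X135.308 Y105.418 F2828
G1 X166.783 Y83.899 F2828
G1 X184.161 Y67.707 F2828
G00 X175.993 Y172.412
M3 S220
G1 X170.686 Y188.744 F2828
G1 X156.793 Y198.838 F2828
G1 X139.621 Y198.838 F2828
G1 X125.728 Y188.744 F2828
G1 X120.421 Y172.412 F2828
G1 X125.728 Y156.080 F2828
G1 X139.621 Y145.986 F2828
G1 X156.793 Y145.986 F2828
G1 X170.686 Y156.080 F2828
G1 X175.993 Y172.412 F2828
G00 X250.008 Y24.988
M3 S220
G1 X240.178 Y38.053 F2828
G1 X194.572 Y58.809 F2828
G1 X136.807 Y80.875 F2828
G1 X90.496 Y97.875 F2828
G1 X79.257 Y103.428 F2828
M5
G00 X0.000 Y0.000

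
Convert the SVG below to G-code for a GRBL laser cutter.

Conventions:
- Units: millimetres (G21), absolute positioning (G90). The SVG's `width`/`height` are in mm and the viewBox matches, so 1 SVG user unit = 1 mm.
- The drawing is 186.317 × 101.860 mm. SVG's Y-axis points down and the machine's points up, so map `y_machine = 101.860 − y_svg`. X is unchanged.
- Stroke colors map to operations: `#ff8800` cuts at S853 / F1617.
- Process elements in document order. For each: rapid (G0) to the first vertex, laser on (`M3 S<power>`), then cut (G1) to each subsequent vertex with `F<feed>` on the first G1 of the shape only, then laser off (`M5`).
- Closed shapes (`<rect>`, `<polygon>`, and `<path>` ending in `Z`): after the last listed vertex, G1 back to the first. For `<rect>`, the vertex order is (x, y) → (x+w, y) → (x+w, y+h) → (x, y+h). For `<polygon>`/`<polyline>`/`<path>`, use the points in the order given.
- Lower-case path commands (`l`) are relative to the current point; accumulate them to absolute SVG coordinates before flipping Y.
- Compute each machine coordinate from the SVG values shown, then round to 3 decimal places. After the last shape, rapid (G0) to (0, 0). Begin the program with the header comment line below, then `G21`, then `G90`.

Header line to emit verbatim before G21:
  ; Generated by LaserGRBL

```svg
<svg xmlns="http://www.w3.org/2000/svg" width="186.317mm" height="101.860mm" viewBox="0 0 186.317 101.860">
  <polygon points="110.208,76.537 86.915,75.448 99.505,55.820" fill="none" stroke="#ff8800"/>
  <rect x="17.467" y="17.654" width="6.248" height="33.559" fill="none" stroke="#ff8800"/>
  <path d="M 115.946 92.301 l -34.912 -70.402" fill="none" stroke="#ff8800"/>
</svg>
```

1 u = 1 mm; y_m = 101.860 − y.

[1] `<polygon>` regular polygon, #ff8800→cut S853 F1617: (110.208,25.323) → (86.915,26.412) → (99.505,46.040) → (110.208,25.323) (closed)

[2] `<rect>` rectangle, #ff8800→cut S853 F1617: (17.467,84.206) → (23.715,84.206) → (23.715,50.647) → (17.467,50.647) → (17.467,84.206) (closed)

[3] `<path>` line segment, #ff8800→cut S853 F1617: (115.946,9.559) → (81.034,79.961)

; Generated by LaserGRBL
G21
G90
G0 X110.208 Y25.323
M3 S853
G1 X86.915 Y26.412 F1617
G1 X99.505 Y46.040
G1 X110.208 Y25.323
M5
G0 X17.467 Y84.206
M3 S853
G1 X23.715 Y84.206 F1617
G1 X23.715 Y50.647
G1 X17.467 Y50.647
G1 X17.467 Y84.206
M5
G0 X115.946 Y9.559
M3 S853
G1 X81.034 Y79.961 F1617
M5
G0 X0.000 Y0.000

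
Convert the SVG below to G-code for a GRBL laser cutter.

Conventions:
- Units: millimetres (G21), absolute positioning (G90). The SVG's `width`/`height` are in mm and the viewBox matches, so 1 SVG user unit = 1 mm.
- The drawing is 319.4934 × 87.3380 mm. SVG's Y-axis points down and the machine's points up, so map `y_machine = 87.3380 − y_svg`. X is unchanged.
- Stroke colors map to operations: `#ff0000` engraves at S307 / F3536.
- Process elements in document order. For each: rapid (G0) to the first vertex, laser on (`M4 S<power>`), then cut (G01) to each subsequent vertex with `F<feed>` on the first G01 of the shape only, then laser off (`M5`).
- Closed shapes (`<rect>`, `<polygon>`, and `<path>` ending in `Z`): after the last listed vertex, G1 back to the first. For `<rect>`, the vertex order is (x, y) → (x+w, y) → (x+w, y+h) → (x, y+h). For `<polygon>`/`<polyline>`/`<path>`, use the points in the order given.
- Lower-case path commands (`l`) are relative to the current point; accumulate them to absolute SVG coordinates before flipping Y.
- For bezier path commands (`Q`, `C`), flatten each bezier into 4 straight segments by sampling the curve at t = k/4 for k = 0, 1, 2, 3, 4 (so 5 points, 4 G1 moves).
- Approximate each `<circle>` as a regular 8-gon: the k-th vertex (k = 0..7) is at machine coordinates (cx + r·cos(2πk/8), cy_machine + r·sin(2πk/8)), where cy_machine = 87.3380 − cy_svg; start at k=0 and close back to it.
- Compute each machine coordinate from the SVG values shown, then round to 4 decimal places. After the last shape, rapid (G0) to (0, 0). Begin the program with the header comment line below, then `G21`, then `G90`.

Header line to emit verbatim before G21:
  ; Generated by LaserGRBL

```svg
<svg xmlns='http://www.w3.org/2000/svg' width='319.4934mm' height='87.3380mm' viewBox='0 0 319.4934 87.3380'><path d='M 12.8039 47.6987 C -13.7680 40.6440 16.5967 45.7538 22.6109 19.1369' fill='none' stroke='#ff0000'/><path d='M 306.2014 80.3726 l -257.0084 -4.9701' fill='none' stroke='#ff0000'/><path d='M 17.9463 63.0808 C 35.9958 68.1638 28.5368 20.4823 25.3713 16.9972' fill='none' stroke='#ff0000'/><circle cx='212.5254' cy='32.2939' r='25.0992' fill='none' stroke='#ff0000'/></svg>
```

Since the viewBox matches the mm dimensions, user units are millimetres directly. The only transform is the Y-flip y_m = 87.3380 − y_svg.

Shape 1 is a cubic bezier drawn with `<path>`. Its stroke #ff0000 means engrave at S307, F3536. After flipping Y the toolpath is (12.8039,39.6393) → (2.2805,43.3353) → (5.4876,46.5844) → (14.8046,53.5014) → (22.6109,68.2011).

Shape 2 is a line segment drawn with `<path>`. Its stroke #ff0000 means engrave at S307, F3536. After flipping Y the toolpath is (306.2014,6.9654) → (49.1930,11.9355).

Shape 3 is a cubic bezier drawn with `<path>`. Its stroke #ff0000 means engrave at S307, F3536. After flipping Y the toolpath is (17.9463,24.2572) → (27.1662,28.8233) → (29.6144,44.0860) → (28.0848,60.9552) → (25.3713,70.3408).

Shape 4 is a circle drawn with `<circle>`. Its stroke #ff0000 means engrave at S307, F3536. After flipping Y the toolpath is (237.6246,55.0441) → (230.2732,72.7919) → (212.5254,80.1433) → (194.7776,72.7919) → (187.4262,55.0441) → (194.7776,37.2963) → (212.5254,29.9449) → (230.2732,37.2963) → (237.6246,55.0441), returning to the start.

; Generated by LaserGRBL
G21
G90
G0 X12.8039 Y39.6393
M4 S307
G01 X2.2805 Y43.3353 F3536
G01 X5.4876 Y46.5844
G01 X14.8046 Y53.5014
G01 X22.6109 Y68.2011
M5
G0 X306.2014 Y6.9654
M4 S307
G01 X49.1930 Y11.9355 F3536
M5
G0 X17.9463 Y24.2572
M4 S307
G01 X27.1662 Y28.8233 F3536
G01 X29.6144 Y44.0860
G01 X28.0848 Y60.9552
G01 X25.3713 Y70.3408
M5
G0 X237.6246 Y55.0441
M4 S307
G01 X230.2732 Y72.7919 F3536
G01 X212.5254 Y80.1433
G01 X194.7776 Y72.7919
G01 X187.4262 Y55.0441
G01 X194.7776 Y37.2963
G01 X212.5254 Y29.9449
G01 X230.2732 Y37.2963
G01 X237.6246 Y55.0441
M5
G0 X0.0000 Y0.0000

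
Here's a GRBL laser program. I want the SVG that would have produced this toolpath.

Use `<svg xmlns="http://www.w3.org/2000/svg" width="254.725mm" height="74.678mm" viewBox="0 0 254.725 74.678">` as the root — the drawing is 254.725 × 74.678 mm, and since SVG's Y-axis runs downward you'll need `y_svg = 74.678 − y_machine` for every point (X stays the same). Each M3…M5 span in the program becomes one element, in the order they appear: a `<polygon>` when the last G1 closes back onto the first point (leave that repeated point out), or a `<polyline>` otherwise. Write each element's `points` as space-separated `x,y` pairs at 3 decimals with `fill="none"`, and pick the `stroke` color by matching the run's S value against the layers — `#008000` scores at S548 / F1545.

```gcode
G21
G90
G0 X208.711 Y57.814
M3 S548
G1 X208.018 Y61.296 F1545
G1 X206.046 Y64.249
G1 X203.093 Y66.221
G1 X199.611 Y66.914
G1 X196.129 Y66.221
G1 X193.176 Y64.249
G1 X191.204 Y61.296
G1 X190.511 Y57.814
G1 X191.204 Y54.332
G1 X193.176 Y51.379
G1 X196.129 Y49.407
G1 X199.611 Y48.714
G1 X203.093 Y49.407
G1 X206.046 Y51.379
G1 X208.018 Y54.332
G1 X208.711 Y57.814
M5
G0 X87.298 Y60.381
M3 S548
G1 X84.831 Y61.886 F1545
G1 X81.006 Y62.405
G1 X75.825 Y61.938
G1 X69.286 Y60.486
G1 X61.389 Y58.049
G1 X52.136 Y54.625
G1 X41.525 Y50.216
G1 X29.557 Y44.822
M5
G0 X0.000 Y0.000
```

Each laser-on run becomes one SVG element. Flip Y back into SVG space with y_svg = 74.678 − y_machine. Every run uses S548, so all elements get stroke `#008000` (score).

Run 1: The run returns to its start, so emit a `<polygon>` with points (Y-flipped): 208.711,16.864 208.018,13.382 206.046,10.429 203.093,8.457 199.611,7.764 196.129,8.457 193.176,10.429 191.204,13.382 190.511,16.864 191.204,20.346 193.176,23.299 196.129,25.271 199.611,25.964 203.093,25.271 206.046,23.299 208.018,20.346.

Run 2: The run is open, so emit a `<polyline>` with points (Y-flipped): 87.298,14.297 84.831,12.792 81.006,12.273 75.825,12.740 69.286,14.192 61.389,16.629 52.136,20.053 41.525,24.462 29.557,29.856.

<svg xmlns="http://www.w3.org/2000/svg" width="254.725mm" height="74.678mm" viewBox="0 0 254.725 74.678">
  <polygon points="208.711,16.864 208.018,13.382 206.046,10.429 203.093,8.457 199.611,7.764 196.129,8.457 193.176,10.429 191.204,13.382 190.511,16.864 191.204,20.346 193.176,23.299 196.129,25.271 199.611,25.964 203.093,25.271 206.046,23.299 208.018,20.346" fill="none" stroke="#008000"/>
  <polyline points="87.298,14.297 84.831,12.792 81.006,12.273 75.825,12.740 69.286,14.192 61.389,16.629 52.136,20.053 41.525,24.462 29.557,29.856" fill="none" stroke="#008000"/>
</svg>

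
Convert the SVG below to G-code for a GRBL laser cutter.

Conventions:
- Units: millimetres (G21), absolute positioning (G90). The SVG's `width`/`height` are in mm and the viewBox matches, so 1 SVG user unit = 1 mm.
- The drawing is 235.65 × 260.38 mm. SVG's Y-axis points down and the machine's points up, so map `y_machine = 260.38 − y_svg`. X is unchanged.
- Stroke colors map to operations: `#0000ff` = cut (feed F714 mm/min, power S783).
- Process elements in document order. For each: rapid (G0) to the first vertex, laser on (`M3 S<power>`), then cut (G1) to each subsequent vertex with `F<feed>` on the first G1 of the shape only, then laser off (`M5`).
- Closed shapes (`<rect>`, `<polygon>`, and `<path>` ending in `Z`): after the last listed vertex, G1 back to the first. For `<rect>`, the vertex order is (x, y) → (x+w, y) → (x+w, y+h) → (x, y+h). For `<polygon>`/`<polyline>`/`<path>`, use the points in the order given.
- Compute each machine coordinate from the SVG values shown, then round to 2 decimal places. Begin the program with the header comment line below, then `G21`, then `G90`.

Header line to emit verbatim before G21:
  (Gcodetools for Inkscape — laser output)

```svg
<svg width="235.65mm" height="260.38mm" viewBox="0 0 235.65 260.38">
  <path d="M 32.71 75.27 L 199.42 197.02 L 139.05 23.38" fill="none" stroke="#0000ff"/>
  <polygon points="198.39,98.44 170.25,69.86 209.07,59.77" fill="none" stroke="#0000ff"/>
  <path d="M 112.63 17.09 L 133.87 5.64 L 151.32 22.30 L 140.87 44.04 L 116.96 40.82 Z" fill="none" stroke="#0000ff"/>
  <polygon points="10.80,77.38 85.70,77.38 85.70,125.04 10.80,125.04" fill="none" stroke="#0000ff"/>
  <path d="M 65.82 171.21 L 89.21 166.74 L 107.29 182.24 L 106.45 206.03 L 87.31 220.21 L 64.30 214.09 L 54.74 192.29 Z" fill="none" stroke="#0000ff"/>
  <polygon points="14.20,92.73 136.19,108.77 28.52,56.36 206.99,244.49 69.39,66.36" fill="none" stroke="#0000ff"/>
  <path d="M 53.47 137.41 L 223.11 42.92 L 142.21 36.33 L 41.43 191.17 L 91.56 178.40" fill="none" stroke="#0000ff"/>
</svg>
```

1 u = 1 mm; y_m = 260.38 − y.

[1] `<path>` open polyline, #0000ff→cut S783 F714: (32.71,185.11) → (199.42,63.36) → (139.05,237.00)

[2] `<polygon>` regular polygon, #0000ff→cut S783 F714: (198.39,161.94) → (170.25,190.52) → (209.07,200.61) → (198.39,161.94) (closed)

[3] `<path>` regular polygon, #0000ff→cut S783 F714: (112.63,243.29) → (133.87,254.74) → (151.32,238.08) → (140.87,216.34) → (116.96,219.56) → (112.63,243.29) (closed)

[4] `<polygon>` rectangle, #0000ff→cut S783 F714: (10.80,183.00) → (85.70,183.00) → (85.70,135.34) → (10.80,135.34) → (10.80,183.00) (closed)

[5] `<path>` regular polygon, #0000ff→cut S783 F714: (65.82,89.17) → (89.21,93.64) → (107.29,78.14) → (106.45,54.35) → (87.31,40.17) → (64.30,46.29) → (54.74,68.09) → (65.82,89.17) (closed)

[6] `<polygon>` closed polygon, #0000ff→cut S783 F714: (14.20,167.65) → (136.19,151.61) → (28.52,204.02) → (206.99,15.89) → (69.39,194.02) → (14.20,167.65) (closed)

[7] `<path>` open polyline, #0000ff→cut S783 F714: (53.47,122.97) → (223.11,217.46) → (142.21,224.05) → (41.43,69.21) → (91.56,81.98)

(Gcodetools for Inkscape — laser output)
G21
G90
G0 X32.71 Y185.11
M3 S783
G1 X199.42 Y63.36 F714
G1 X139.05 Y237.00
M5
G0 X198.39 Y161.94
M3 S783
G1 X170.25 Y190.52 F714
G1 X209.07 Y200.61
G1 X198.39 Y161.94
M5
G0 X112.63 Y243.29
M3 S783
G1 X133.87 Y254.74 F714
G1 X151.32 Y238.08
G1 X140.87 Y216.34
G1 X116.96 Y219.56
G1 X112.63 Y243.29
M5
G0 X10.80 Y183.00
M3 S783
G1 X85.70 Y183.00 F714
G1 X85.70 Y135.34
G1 X10.80 Y135.34
G1 X10.80 Y183.00
M5
G0 X65.82 Y89.17
M3 S783
G1 X89.21 Y93.64 F714
G1 X107.29 Y78.14
G1 X106.45 Y54.35
G1 X87.31 Y40.17
G1 X64.30 Y46.29
G1 X54.74 Y68.09
G1 X65.82 Y89.17
M5
G0 X14.20 Y167.65
M3 S783
G1 X136.19 Y151.61 F714
G1 X28.52 Y204.02
G1 X206.99 Y15.89
G1 X69.39 Y194.02
G1 X14.20 Y167.65
M5
G0 X53.47 Y122.97
M3 S783
G1 X223.11 Y217.46 F714
G1 X142.21 Y224.05
G1 X41.43 Y69.21
G1 X91.56 Y81.98
M5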